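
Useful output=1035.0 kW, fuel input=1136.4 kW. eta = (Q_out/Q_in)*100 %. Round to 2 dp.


eta = (1035.0/1136.4)*100 = 91.08 %

91.08 %


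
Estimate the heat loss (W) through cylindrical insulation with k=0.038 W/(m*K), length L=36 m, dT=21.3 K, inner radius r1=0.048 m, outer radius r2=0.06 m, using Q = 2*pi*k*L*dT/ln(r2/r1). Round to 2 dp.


Q = 2*pi*0.038*36*21.3/ln(0.06/0.048) = 820.47 W

820.47 W


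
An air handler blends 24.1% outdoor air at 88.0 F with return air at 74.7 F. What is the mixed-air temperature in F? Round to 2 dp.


T_mix = 74.7 + (24.1/100)*(88.0-74.7) = 77.91 F

77.91 F


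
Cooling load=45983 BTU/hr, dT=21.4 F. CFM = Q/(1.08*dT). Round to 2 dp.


CFM = 45983 / (1.08 * 21.4) = 1989.57

1989.57 CFM


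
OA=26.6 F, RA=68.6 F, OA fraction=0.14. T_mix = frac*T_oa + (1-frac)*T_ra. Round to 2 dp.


T_mix = 0.14*26.6 + 0.86*68.6 = 62.72 F

62.72 F


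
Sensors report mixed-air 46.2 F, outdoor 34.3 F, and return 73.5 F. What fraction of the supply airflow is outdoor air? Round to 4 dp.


frac = (46.2 - 73.5) / (34.3 - 73.5) = 0.6964

0.6964


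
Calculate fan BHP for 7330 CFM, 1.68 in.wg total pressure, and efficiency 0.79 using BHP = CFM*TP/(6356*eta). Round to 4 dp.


BHP = 7330 * 1.68 / (6356 * 0.79) = 2.4525 hp

2.4525 hp


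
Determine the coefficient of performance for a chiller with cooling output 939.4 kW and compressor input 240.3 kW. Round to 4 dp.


COP = 939.4 / 240.3 = 3.9093

3.9093


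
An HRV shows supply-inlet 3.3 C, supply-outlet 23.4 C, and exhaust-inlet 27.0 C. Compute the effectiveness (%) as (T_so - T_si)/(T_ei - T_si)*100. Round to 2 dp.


eff = (23.4-3.3)/(27.0-3.3)*100 = 84.81 %

84.81 %


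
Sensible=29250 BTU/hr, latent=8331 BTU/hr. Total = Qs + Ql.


Qt = 29250 + 8331 = 37581 BTU/hr

37581 BTU/hr


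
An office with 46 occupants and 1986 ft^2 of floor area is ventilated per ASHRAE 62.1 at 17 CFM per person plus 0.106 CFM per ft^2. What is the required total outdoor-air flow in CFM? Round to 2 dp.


Total = 46*17 + 1986*0.106 = 992.52 CFM

992.52 CFM


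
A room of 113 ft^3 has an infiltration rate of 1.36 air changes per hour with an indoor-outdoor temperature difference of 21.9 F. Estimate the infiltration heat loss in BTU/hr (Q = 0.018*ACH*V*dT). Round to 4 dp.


Q = 0.018 * 1.36 * 113 * 21.9 = 60.5807 BTU/hr

60.5807 BTU/hr


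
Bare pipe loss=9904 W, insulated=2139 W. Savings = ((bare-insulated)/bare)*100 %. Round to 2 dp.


Savings = ((9904-2139)/9904)*100 = 78.40 %

78.40 %


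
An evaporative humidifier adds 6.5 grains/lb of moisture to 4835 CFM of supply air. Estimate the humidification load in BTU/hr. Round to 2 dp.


Q = 0.68 * 4835 * 6.5 = 21370.70 BTU/hr

21370.70 BTU/hr


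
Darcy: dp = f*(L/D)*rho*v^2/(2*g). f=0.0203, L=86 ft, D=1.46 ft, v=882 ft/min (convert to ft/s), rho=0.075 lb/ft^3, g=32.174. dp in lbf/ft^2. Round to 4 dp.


v_fps = 882/60 = 14.7 ft/s
dp = 0.0203*(86/1.46)*0.075*14.7^2/(2*32.174) = 0.3012 lbf/ft^2

0.3012 lbf/ft^2


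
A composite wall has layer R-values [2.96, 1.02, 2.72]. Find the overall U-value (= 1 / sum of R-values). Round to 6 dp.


R_total = 2.96 + 1.02 + 2.72 = 6.70
U = 1/6.70 = 0.149254

0.149254


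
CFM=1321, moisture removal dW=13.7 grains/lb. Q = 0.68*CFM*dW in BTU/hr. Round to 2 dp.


Q = 0.68 * 1321 * 13.7 = 12306.44 BTU/hr

12306.44 BTU/hr


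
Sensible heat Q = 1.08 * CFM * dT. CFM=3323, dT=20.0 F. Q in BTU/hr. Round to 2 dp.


Q = 1.08 * 3323 * 20.0 = 71776.80 BTU/hr

71776.80 BTU/hr


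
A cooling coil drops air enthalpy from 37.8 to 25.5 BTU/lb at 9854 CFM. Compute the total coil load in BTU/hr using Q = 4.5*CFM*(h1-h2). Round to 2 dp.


Q = 4.5 * 9854 * (37.8 - 25.5) = 545418.90 BTU/hr

545418.90 BTU/hr


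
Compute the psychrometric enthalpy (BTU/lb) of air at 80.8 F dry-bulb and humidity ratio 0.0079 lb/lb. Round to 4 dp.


h = 0.24*80.8 + 0.0079*(1061+0.444*80.8) = 28.0573 BTU/lb

28.0573 BTU/lb


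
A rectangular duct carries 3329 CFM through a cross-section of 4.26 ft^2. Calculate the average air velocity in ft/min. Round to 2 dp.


V = 3329 / 4.26 = 781.46 ft/min

781.46 ft/min


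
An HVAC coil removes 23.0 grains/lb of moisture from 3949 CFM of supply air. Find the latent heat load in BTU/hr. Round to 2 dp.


Q = 0.68 * 3949 * 23.0 = 61762.36 BTU/hr

61762.36 BTU/hr


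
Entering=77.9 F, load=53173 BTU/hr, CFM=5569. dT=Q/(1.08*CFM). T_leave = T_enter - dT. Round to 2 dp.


dT = 53173/(1.08*5569) = 8.8408
T_leave = 77.9 - 8.8408 = 69.06 F

69.06 F


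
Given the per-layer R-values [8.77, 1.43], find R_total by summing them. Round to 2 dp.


R_total = 8.77 + 1.43 = 10.20

10.20


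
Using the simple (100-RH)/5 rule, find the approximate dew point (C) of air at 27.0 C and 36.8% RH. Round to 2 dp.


Td = 27.0 - (100-36.8)/5 = 14.36 C

14.36 C


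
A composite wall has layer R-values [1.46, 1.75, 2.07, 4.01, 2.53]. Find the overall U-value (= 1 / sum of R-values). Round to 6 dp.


R_total = 1.46 + 1.75 + 2.07 + 4.01 + 2.53 = 11.82
U = 1/11.82 = 0.084602

0.084602


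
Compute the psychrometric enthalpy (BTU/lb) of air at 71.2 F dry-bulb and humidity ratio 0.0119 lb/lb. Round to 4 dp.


h = 0.24*71.2 + 0.0119*(1061+0.444*71.2) = 30.0901 BTU/lb

30.0901 BTU/lb


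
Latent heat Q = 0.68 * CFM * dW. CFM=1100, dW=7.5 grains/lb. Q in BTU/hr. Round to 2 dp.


Q = 0.68 * 1100 * 7.5 = 5610.00 BTU/hr

5610.00 BTU/hr


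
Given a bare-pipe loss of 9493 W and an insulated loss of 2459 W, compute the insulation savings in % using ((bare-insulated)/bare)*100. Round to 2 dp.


Savings = ((9493-2459)/9493)*100 = 74.10 %

74.10 %


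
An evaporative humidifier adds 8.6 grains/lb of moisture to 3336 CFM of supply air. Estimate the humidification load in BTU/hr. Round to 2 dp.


Q = 0.68 * 3336 * 8.6 = 19508.93 BTU/hr

19508.93 BTU/hr


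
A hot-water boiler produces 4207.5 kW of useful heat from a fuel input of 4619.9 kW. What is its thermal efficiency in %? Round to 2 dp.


eta = (4207.5/4619.9)*100 = 91.07 %

91.07 %


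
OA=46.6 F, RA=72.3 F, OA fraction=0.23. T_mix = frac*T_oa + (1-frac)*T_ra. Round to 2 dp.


T_mix = 0.23*46.6 + 0.77*72.3 = 66.39 F

66.39 F


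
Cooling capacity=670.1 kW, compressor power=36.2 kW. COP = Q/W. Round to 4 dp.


COP = 670.1 / 36.2 = 18.5110

18.5110


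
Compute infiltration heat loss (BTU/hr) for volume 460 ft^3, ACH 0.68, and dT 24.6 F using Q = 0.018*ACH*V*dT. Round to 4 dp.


Q = 0.018 * 0.68 * 460 * 24.6 = 138.5078 BTU/hr

138.5078 BTU/hr


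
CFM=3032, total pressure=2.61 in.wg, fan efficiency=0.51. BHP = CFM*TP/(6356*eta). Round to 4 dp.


BHP = 3032 * 2.61 / (6356 * 0.51) = 2.4413 hp

2.4413 hp


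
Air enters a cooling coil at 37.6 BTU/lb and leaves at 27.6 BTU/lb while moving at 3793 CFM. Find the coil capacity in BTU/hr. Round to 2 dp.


Q = 4.5 * 3793 * (37.6 - 27.6) = 170685.00 BTU/hr

170685.00 BTU/hr


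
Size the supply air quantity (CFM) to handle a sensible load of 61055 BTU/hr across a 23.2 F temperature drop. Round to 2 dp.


CFM = 61055 / (1.08 * 23.2) = 2436.74

2436.74 CFM


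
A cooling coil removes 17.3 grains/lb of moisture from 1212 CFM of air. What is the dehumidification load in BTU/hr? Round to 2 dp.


Q = 0.68 * 1212 * 17.3 = 14257.97 BTU/hr

14257.97 BTU/hr


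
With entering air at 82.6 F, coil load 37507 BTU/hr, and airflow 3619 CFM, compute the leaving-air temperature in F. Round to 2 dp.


dT = 37507/(1.08*3619) = 9.5962
T_leave = 82.6 - 9.5962 = 73.00 F

73.00 F


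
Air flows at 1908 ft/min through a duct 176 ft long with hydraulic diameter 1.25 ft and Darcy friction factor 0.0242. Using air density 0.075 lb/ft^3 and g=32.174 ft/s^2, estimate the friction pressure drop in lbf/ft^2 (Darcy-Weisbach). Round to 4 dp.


v_fps = 1908/60 = 31.8 ft/s
dp = 0.0242*(176/1.25)*0.075*31.8^2/(2*32.174) = 4.0160 lbf/ft^2

4.0160 lbf/ft^2


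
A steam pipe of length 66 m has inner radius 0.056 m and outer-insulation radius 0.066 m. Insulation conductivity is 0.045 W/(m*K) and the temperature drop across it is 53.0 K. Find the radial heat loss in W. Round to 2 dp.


Q = 2*pi*0.045*66*53.0/ln(0.066/0.056) = 6019.59 W

6019.59 W


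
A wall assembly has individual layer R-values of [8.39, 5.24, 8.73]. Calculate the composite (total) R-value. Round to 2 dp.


R_total = 8.39 + 5.24 + 8.73 = 22.36

22.36


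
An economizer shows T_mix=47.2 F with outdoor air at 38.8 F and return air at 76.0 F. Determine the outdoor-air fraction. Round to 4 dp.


frac = (47.2 - 76.0) / (38.8 - 76.0) = 0.7742

0.7742


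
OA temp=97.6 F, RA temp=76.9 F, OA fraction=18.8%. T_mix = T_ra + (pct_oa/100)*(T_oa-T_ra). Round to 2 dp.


T_mix = 76.9 + (18.8/100)*(97.6-76.9) = 80.79 F

80.79 F


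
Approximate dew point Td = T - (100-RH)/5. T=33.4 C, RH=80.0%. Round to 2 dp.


Td = 33.4 - (100-80.0)/5 = 29.40 C

29.40 C


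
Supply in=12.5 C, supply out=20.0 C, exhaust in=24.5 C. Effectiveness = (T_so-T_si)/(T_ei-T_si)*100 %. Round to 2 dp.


eff = (20.0-12.5)/(24.5-12.5)*100 = 62.50 %

62.50 %


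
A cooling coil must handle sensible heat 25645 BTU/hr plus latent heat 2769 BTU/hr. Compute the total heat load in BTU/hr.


Qt = 25645 + 2769 = 28414 BTU/hr

28414 BTU/hr


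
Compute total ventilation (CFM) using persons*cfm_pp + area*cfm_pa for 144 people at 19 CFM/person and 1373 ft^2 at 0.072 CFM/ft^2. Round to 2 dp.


Total = 144*19 + 1373*0.072 = 2834.86 CFM

2834.86 CFM


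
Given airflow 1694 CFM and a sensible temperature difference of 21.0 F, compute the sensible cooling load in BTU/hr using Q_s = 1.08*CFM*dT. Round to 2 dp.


Q = 1.08 * 1694 * 21.0 = 38419.92 BTU/hr

38419.92 BTU/hr


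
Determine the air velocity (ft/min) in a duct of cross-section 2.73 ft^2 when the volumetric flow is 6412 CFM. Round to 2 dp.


V = 6412 / 2.73 = 2348.72 ft/min

2348.72 ft/min


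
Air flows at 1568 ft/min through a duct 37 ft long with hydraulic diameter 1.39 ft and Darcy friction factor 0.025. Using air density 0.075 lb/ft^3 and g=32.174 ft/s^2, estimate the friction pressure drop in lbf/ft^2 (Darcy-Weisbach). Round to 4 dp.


v_fps = 1568/60 = 26.1333 ft/s
dp = 0.025*(37/1.39)*0.075*26.1333^2/(2*32.174) = 0.5297 lbf/ft^2

0.5297 lbf/ft^2


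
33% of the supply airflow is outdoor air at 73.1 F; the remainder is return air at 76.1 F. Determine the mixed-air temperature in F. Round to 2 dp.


T_mix = 0.33*73.1 + 0.67*76.1 = 75.11 F

75.11 F


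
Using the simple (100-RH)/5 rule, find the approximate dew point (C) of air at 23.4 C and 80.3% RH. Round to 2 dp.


Td = 23.4 - (100-80.3)/5 = 19.46 C

19.46 C


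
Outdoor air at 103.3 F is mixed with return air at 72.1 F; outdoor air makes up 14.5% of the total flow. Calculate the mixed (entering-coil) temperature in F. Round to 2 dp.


T_mix = 72.1 + (14.5/100)*(103.3-72.1) = 76.62 F

76.62 F


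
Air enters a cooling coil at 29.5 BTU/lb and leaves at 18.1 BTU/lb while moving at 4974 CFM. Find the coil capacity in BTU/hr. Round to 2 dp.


Q = 4.5 * 4974 * (29.5 - 18.1) = 255166.20 BTU/hr

255166.20 BTU/hr


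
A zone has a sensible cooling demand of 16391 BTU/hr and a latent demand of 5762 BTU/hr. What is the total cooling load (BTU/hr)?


Qt = 16391 + 5762 = 22153 BTU/hr

22153 BTU/hr


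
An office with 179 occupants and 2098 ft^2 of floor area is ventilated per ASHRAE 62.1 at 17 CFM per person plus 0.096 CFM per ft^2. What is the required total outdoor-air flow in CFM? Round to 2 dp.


Total = 179*17 + 2098*0.096 = 3244.41 CFM

3244.41 CFM


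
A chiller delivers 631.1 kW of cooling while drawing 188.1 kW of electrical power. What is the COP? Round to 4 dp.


COP = 631.1 / 188.1 = 3.3551

3.3551


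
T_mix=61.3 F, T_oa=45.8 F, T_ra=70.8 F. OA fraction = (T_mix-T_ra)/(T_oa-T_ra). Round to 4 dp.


frac = (61.3 - 70.8) / (45.8 - 70.8) = 0.3800

0.3800


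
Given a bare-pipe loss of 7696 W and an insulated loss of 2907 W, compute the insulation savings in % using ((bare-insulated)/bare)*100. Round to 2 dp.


Savings = ((7696-2907)/7696)*100 = 62.23 %

62.23 %


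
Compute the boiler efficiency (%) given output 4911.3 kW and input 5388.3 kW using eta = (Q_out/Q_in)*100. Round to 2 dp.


eta = (4911.3/5388.3)*100 = 91.15 %

91.15 %


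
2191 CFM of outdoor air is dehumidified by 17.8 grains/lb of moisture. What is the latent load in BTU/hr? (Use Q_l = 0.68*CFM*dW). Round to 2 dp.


Q = 0.68 * 2191 * 17.8 = 26519.86 BTU/hr

26519.86 BTU/hr


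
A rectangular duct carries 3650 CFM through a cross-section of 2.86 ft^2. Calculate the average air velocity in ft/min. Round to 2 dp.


V = 3650 / 2.86 = 1276.22 ft/min

1276.22 ft/min


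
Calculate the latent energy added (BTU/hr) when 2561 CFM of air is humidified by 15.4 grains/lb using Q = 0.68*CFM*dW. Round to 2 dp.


Q = 0.68 * 2561 * 15.4 = 26818.79 BTU/hr

26818.79 BTU/hr


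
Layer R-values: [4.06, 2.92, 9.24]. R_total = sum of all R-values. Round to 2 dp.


R_total = 4.06 + 2.92 + 9.24 = 16.22

16.22


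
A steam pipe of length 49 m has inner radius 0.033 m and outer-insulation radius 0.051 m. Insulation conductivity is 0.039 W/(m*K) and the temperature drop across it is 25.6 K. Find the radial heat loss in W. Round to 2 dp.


Q = 2*pi*0.039*49*25.6/ln(0.051/0.033) = 706.11 W

706.11 W


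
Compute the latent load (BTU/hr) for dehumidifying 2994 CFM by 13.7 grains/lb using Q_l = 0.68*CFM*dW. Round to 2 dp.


Q = 0.68 * 2994 * 13.7 = 27892.10 BTU/hr

27892.10 BTU/hr


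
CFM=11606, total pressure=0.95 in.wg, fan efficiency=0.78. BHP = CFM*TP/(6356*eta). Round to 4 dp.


BHP = 11606 * 0.95 / (6356 * 0.78) = 2.2240 hp

2.2240 hp


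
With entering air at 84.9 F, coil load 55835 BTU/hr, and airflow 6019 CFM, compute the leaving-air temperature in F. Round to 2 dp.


dT = 55835/(1.08*6019) = 8.5893
T_leave = 84.9 - 8.5893 = 76.31 F

76.31 F


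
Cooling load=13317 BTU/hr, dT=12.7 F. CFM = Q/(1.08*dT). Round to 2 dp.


CFM = 13317 / (1.08 * 12.7) = 970.91

970.91 CFM


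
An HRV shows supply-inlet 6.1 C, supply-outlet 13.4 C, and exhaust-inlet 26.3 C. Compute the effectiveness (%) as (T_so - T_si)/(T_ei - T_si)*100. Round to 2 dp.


eff = (13.4-6.1)/(26.3-6.1)*100 = 36.14 %

36.14 %


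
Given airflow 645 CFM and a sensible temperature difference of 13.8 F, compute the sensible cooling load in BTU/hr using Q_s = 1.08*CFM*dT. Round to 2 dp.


Q = 1.08 * 645 * 13.8 = 9613.08 BTU/hr

9613.08 BTU/hr


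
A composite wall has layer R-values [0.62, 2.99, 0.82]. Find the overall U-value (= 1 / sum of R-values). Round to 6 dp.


R_total = 0.62 + 2.99 + 0.82 = 4.43
U = 1/4.43 = 0.225734

0.225734


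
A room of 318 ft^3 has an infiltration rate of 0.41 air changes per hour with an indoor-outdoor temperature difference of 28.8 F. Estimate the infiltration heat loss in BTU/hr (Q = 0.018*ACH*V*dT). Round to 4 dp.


Q = 0.018 * 0.41 * 318 * 28.8 = 67.5890 BTU/hr

67.5890 BTU/hr


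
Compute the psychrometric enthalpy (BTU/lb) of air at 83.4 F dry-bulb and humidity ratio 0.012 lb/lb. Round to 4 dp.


h = 0.24*83.4 + 0.012*(1061+0.444*83.4) = 33.1924 BTU/lb

33.1924 BTU/lb


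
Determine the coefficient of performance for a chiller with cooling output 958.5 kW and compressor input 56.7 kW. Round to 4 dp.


COP = 958.5 / 56.7 = 16.9048

16.9048


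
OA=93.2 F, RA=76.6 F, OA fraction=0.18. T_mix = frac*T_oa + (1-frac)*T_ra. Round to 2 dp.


T_mix = 0.18*93.2 + 0.82*76.6 = 79.59 F

79.59 F


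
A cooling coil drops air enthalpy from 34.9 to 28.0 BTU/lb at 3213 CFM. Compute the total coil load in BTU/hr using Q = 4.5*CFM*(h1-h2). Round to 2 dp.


Q = 4.5 * 3213 * (34.9 - 28.0) = 99763.65 BTU/hr

99763.65 BTU/hr


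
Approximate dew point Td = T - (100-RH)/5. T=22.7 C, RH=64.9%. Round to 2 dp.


Td = 22.7 - (100-64.9)/5 = 15.68 C

15.68 C


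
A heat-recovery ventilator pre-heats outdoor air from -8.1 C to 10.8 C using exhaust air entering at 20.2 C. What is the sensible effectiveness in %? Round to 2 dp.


eff = (10.8-(-8.1))/(20.2-(-8.1))*100 = 66.78 %

66.78 %


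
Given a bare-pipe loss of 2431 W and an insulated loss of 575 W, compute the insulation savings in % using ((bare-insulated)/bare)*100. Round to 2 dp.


Savings = ((2431-575)/2431)*100 = 76.35 %

76.35 %


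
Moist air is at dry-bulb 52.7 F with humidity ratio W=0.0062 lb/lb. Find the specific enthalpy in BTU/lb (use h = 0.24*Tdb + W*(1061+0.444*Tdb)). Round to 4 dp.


h = 0.24*52.7 + 0.0062*(1061+0.444*52.7) = 19.3713 BTU/lb

19.3713 BTU/lb


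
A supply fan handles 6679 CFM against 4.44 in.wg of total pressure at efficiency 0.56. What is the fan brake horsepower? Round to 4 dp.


BHP = 6679 * 4.44 / (6356 * 0.56) = 8.3315 hp

8.3315 hp


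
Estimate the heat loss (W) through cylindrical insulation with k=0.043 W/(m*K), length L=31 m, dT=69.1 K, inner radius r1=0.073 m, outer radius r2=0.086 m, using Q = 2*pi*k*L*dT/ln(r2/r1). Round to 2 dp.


Q = 2*pi*0.043*31*69.1/ln(0.086/0.073) = 3531.35 W

3531.35 W


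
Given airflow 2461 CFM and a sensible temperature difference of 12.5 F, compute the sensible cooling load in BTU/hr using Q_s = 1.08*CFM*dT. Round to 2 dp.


Q = 1.08 * 2461 * 12.5 = 33223.50 BTU/hr

33223.50 BTU/hr


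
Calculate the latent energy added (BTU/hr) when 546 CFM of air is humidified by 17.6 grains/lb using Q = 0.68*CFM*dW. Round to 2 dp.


Q = 0.68 * 546 * 17.6 = 6534.53 BTU/hr

6534.53 BTU/hr


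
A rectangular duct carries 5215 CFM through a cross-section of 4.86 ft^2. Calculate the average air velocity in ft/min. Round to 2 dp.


V = 5215 / 4.86 = 1073.05 ft/min

1073.05 ft/min


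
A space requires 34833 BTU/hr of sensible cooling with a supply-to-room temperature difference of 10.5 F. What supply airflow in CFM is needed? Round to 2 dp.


CFM = 34833 / (1.08 * 10.5) = 3071.69

3071.69 CFM


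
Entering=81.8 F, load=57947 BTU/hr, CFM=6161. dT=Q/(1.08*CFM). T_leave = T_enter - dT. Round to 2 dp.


dT = 57947/(1.08*6161) = 8.7088
T_leave = 81.8 - 8.7088 = 73.09 F

73.09 F


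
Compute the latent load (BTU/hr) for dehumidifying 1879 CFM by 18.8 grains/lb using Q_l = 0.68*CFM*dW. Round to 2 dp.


Q = 0.68 * 1879 * 18.8 = 24021.14 BTU/hr

24021.14 BTU/hr


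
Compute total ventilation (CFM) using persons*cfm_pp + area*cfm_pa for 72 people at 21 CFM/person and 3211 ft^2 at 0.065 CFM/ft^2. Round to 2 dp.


Total = 72*21 + 3211*0.065 = 1720.72 CFM

1720.72 CFM


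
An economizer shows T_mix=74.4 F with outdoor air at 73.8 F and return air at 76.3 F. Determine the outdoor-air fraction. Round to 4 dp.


frac = (74.4 - 76.3) / (73.8 - 76.3) = 0.7600

0.7600


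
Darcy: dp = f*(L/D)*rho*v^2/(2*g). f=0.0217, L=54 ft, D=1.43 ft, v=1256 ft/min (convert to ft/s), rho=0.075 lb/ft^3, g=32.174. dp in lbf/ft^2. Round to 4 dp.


v_fps = 1256/60 = 20.9333 ft/s
dp = 0.0217*(54/1.43)*0.075*20.9333^2/(2*32.174) = 0.4185 lbf/ft^2

0.4185 lbf/ft^2


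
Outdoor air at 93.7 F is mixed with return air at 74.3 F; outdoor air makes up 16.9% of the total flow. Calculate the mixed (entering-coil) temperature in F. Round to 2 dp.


T_mix = 74.3 + (16.9/100)*(93.7-74.3) = 77.58 F

77.58 F


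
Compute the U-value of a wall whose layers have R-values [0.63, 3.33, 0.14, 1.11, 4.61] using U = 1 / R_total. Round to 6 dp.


R_total = 0.63 + 3.33 + 0.14 + 1.11 + 4.61 = 9.82
U = 1/9.82 = 0.101833

0.101833


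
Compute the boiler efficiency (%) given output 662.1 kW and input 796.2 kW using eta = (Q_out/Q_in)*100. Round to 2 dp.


eta = (662.1/796.2)*100 = 83.16 %

83.16 %


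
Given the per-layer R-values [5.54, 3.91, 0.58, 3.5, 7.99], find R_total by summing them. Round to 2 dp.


R_total = 5.54 + 3.91 + 0.58 + 3.5 + 7.99 = 21.52

21.52


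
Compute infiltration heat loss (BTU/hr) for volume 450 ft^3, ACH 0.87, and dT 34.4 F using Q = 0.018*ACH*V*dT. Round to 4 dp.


Q = 0.018 * 0.87 * 450 * 34.4 = 242.4168 BTU/hr

242.4168 BTU/hr


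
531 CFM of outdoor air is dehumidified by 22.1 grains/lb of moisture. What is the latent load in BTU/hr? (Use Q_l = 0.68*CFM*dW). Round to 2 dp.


Q = 0.68 * 531 * 22.1 = 7979.87 BTU/hr

7979.87 BTU/hr


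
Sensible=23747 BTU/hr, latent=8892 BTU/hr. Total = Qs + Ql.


Qt = 23747 + 8892 = 32639 BTU/hr

32639 BTU/hr


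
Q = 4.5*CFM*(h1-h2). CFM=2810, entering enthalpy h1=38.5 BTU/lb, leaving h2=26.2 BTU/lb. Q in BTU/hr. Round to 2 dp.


Q = 4.5 * 2810 * (38.5 - 26.2) = 155533.50 BTU/hr

155533.50 BTU/hr


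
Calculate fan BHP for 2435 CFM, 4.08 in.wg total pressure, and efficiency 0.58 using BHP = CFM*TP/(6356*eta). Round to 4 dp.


BHP = 2435 * 4.08 / (6356 * 0.58) = 2.6949 hp

2.6949 hp


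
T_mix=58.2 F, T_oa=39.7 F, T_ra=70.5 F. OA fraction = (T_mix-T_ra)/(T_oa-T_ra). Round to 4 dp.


frac = (58.2 - 70.5) / (39.7 - 70.5) = 0.3994

0.3994


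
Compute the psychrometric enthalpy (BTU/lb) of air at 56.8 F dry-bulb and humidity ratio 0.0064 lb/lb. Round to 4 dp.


h = 0.24*56.8 + 0.0064*(1061+0.444*56.8) = 20.5838 BTU/lb

20.5838 BTU/lb


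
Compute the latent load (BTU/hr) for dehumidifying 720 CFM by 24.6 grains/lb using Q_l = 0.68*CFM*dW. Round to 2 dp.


Q = 0.68 * 720 * 24.6 = 12044.16 BTU/hr

12044.16 BTU/hr


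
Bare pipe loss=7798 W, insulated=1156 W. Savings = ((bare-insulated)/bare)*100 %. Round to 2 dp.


Savings = ((7798-1156)/7798)*100 = 85.18 %

85.18 %


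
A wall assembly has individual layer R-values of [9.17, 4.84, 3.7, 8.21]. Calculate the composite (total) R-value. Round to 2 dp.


R_total = 9.17 + 4.84 + 3.7 + 8.21 = 25.92

25.92


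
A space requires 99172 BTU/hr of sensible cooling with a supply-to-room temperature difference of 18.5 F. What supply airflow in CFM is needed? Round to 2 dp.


CFM = 99172 / (1.08 * 18.5) = 4963.56

4963.56 CFM


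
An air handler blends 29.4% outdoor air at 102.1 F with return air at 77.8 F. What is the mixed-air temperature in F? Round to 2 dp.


T_mix = 77.8 + (29.4/100)*(102.1-77.8) = 84.94 F

84.94 F


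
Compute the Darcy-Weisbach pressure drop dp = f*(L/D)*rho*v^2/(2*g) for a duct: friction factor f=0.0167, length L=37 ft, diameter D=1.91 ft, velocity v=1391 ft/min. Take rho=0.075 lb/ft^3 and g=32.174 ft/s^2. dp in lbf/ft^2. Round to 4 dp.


v_fps = 1391/60 = 23.1833 ft/s
dp = 0.0167*(37/1.91)*0.075*23.1833^2/(2*32.174) = 0.2027 lbf/ft^2

0.2027 lbf/ft^2


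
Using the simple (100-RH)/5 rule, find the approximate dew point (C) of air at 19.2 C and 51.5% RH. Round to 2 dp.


Td = 19.2 - (100-51.5)/5 = 9.50 C

9.50 C


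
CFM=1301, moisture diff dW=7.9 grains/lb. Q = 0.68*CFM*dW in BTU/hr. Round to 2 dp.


Q = 0.68 * 1301 * 7.9 = 6988.97 BTU/hr

6988.97 BTU/hr


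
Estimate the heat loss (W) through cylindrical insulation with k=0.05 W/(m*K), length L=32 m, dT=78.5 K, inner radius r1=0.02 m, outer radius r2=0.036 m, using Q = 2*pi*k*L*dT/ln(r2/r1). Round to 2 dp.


Q = 2*pi*0.05*32*78.5/ln(0.036/0.02) = 1342.61 W

1342.61 W


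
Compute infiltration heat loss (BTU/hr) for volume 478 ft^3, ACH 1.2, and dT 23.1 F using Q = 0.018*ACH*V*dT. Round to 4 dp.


Q = 0.018 * 1.2 * 478 * 23.1 = 238.5029 BTU/hr

238.5029 BTU/hr


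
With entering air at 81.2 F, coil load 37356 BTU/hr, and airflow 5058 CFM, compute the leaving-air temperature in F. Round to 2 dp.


dT = 37356/(1.08*5058) = 6.8385
T_leave = 81.2 - 6.8385 = 74.36 F

74.36 F


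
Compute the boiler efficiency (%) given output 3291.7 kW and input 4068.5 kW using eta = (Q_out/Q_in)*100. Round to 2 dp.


eta = (3291.7/4068.5)*100 = 80.91 %

80.91 %


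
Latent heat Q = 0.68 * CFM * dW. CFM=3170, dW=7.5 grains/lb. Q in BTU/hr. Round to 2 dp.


Q = 0.68 * 3170 * 7.5 = 16167.00 BTU/hr

16167.00 BTU/hr


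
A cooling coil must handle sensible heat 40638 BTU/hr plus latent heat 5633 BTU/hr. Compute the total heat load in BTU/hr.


Qt = 40638 + 5633 = 46271 BTU/hr

46271 BTU/hr


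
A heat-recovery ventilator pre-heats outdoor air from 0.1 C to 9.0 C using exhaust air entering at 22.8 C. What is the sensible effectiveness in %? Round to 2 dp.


eff = (9.0-0.1)/(22.8-0.1)*100 = 39.21 %

39.21 %


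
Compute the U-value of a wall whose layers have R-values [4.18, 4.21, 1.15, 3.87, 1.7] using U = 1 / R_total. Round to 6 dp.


R_total = 4.18 + 4.21 + 1.15 + 3.87 + 1.7 = 15.11
U = 1/15.11 = 0.066181

0.066181


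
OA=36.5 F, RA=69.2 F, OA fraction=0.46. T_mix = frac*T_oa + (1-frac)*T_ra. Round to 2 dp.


T_mix = 0.46*36.5 + 0.54*69.2 = 54.16 F

54.16 F


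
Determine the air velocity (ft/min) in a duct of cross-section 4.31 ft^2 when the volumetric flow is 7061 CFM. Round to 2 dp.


V = 7061 / 4.31 = 1638.28 ft/min

1638.28 ft/min


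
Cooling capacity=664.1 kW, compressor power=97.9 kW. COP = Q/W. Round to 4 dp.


COP = 664.1 / 97.9 = 6.7835

6.7835


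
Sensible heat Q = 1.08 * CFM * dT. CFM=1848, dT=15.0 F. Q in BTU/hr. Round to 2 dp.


Q = 1.08 * 1848 * 15.0 = 29937.60 BTU/hr

29937.60 BTU/hr


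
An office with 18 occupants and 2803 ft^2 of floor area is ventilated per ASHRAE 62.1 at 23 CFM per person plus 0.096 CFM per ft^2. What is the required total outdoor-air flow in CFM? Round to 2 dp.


Total = 18*23 + 2803*0.096 = 683.09 CFM

683.09 CFM


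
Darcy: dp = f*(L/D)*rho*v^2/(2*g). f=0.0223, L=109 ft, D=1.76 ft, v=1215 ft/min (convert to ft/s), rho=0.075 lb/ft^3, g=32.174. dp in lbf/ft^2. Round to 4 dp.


v_fps = 1215/60 = 20.25 ft/s
dp = 0.0223*(109/1.76)*0.075*20.25^2/(2*32.174) = 0.6601 lbf/ft^2

0.6601 lbf/ft^2


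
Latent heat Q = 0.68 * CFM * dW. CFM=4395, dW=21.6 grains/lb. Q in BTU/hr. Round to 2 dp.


Q = 0.68 * 4395 * 21.6 = 64553.76 BTU/hr

64553.76 BTU/hr


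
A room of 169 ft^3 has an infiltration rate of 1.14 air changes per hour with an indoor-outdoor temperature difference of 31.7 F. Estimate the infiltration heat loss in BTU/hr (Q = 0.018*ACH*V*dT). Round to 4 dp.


Q = 0.018 * 1.14 * 169 * 31.7 = 109.9318 BTU/hr

109.9318 BTU/hr


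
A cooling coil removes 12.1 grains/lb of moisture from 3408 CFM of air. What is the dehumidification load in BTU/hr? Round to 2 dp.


Q = 0.68 * 3408 * 12.1 = 28041.02 BTU/hr

28041.02 BTU/hr


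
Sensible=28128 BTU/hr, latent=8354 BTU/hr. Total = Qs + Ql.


Qt = 28128 + 8354 = 36482 BTU/hr

36482 BTU/hr


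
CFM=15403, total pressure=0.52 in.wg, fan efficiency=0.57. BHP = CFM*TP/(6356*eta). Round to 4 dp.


BHP = 15403 * 0.52 / (6356 * 0.57) = 2.2108 hp

2.2108 hp


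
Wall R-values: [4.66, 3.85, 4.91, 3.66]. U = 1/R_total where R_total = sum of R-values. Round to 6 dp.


R_total = 4.66 + 3.85 + 4.91 + 3.66 = 17.08
U = 1/17.08 = 0.058548

0.058548


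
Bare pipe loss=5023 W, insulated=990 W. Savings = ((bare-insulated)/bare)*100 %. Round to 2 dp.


Savings = ((5023-990)/5023)*100 = 80.29 %

80.29 %


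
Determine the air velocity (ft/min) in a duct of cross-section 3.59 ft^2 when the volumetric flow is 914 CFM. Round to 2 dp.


V = 914 / 3.59 = 254.60 ft/min

254.60 ft/min


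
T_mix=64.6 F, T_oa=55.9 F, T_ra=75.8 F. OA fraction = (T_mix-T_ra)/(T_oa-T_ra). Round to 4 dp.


frac = (64.6 - 75.8) / (55.9 - 75.8) = 0.5628

0.5628


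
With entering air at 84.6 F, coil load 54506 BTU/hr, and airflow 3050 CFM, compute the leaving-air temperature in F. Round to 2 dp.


dT = 54506/(1.08*3050) = 16.5471
T_leave = 84.6 - 16.5471 = 68.05 F

68.05 F


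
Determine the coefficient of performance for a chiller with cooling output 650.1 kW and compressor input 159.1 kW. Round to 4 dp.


COP = 650.1 / 159.1 = 4.0861

4.0861


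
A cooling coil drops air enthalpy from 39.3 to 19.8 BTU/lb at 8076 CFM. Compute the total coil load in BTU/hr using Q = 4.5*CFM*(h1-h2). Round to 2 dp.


Q = 4.5 * 8076 * (39.3 - 19.8) = 708669.00 BTU/hr

708669.00 BTU/hr


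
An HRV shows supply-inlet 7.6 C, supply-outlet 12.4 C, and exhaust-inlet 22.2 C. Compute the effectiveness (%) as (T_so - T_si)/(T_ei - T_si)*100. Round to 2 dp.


eff = (12.4-7.6)/(22.2-7.6)*100 = 32.88 %

32.88 %


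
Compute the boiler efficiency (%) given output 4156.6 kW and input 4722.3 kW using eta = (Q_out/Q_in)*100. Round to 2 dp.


eta = (4156.6/4722.3)*100 = 88.02 %

88.02 %


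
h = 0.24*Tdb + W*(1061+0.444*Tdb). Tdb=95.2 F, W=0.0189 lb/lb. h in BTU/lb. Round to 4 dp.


h = 0.24*95.2 + 0.0189*(1061+0.444*95.2) = 43.6998 BTU/lb

43.6998 BTU/lb


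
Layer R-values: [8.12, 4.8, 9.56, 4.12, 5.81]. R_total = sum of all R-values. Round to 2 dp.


R_total = 8.12 + 4.8 + 9.56 + 4.12 + 5.81 = 32.41

32.41


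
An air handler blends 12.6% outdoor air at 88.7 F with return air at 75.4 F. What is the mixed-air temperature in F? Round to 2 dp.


T_mix = 75.4 + (12.6/100)*(88.7-75.4) = 77.08 F

77.08 F


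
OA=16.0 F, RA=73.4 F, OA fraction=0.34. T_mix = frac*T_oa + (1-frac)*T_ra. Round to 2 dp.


T_mix = 0.34*16.0 + 0.66*73.4 = 53.88 F

53.88 F


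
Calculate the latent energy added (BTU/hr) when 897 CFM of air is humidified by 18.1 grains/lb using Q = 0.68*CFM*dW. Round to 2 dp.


Q = 0.68 * 897 * 18.1 = 11040.28 BTU/hr

11040.28 BTU/hr


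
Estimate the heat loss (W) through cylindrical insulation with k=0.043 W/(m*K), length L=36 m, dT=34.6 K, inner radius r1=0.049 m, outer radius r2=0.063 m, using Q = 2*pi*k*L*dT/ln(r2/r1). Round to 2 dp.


Q = 2*pi*0.043*36*34.6/ln(0.063/0.049) = 1339.09 W

1339.09 W


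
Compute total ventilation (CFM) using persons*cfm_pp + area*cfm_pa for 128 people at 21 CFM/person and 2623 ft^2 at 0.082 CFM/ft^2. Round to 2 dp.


Total = 128*21 + 2623*0.082 = 2903.09 CFM

2903.09 CFM


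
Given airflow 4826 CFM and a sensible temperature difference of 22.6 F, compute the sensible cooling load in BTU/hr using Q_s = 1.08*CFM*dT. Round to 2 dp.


Q = 1.08 * 4826 * 22.6 = 117793.01 BTU/hr

117793.01 BTU/hr


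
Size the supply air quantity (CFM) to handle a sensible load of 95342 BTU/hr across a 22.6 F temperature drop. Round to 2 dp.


CFM = 95342 / (1.08 * 22.6) = 3906.18

3906.18 CFM


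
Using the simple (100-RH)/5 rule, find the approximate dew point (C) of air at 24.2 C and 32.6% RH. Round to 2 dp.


Td = 24.2 - (100-32.6)/5 = 10.72 C

10.72 C


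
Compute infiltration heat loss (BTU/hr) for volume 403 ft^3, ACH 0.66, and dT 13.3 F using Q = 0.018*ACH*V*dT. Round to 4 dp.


Q = 0.018 * 0.66 * 403 * 13.3 = 63.6756 BTU/hr

63.6756 BTU/hr


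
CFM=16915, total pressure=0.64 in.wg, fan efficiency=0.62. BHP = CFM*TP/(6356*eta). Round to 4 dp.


BHP = 16915 * 0.64 / (6356 * 0.62) = 2.7471 hp

2.7471 hp


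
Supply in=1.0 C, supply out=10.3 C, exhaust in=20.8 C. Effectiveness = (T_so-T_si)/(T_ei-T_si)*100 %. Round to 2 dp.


eff = (10.3-1.0)/(20.8-1.0)*100 = 46.97 %

46.97 %


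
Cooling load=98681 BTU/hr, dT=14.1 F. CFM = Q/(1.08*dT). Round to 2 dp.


CFM = 98681 / (1.08 * 14.1) = 6480.23

6480.23 CFM


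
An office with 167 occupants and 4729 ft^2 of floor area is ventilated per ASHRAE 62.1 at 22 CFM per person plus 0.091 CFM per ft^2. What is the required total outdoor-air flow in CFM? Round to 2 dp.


Total = 167*22 + 4729*0.091 = 4104.34 CFM

4104.34 CFM


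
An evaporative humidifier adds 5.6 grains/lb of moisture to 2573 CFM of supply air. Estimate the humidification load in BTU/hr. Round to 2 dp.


Q = 0.68 * 2573 * 5.6 = 9797.98 BTU/hr

9797.98 BTU/hr


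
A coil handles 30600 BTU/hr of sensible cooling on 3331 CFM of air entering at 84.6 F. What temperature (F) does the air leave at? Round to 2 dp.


dT = 30600/(1.08*3331) = 8.5060
T_leave = 84.6 - 8.5060 = 76.09 F

76.09 F


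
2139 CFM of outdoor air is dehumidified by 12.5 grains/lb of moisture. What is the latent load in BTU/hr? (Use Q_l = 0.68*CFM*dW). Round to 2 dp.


Q = 0.68 * 2139 * 12.5 = 18181.50 BTU/hr

18181.50 BTU/hr


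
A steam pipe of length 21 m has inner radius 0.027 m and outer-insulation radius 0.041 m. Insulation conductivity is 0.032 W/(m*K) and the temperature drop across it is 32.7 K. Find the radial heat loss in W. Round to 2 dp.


Q = 2*pi*0.032*21*32.7/ln(0.041/0.027) = 330.52 W

330.52 W


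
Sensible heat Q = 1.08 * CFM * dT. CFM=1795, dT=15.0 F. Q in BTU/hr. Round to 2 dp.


Q = 1.08 * 1795 * 15.0 = 29079.00 BTU/hr

29079.00 BTU/hr


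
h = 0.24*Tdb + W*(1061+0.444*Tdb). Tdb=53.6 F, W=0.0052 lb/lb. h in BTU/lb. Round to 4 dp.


h = 0.24*53.6 + 0.0052*(1061+0.444*53.6) = 18.5050 BTU/lb

18.5050 BTU/lb


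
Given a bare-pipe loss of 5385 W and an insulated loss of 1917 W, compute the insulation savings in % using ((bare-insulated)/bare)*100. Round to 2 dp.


Savings = ((5385-1917)/5385)*100 = 64.40 %

64.40 %


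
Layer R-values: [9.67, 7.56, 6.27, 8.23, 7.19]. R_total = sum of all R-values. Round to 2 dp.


R_total = 9.67 + 7.56 + 6.27 + 8.23 + 7.19 = 38.92

38.92


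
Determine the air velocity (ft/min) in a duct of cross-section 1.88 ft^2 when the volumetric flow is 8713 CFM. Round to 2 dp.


V = 8713 / 1.88 = 4634.57 ft/min

4634.57 ft/min


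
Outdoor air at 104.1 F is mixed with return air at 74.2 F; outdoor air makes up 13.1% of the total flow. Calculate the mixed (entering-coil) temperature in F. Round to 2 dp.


T_mix = 74.2 + (13.1/100)*(104.1-74.2) = 78.12 F

78.12 F


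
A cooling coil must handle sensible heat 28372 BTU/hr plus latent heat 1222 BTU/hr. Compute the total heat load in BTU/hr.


Qt = 28372 + 1222 = 29594 BTU/hr

29594 BTU/hr


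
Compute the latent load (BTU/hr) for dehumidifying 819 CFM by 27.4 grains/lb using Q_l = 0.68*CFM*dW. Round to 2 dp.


Q = 0.68 * 819 * 27.4 = 15259.61 BTU/hr

15259.61 BTU/hr


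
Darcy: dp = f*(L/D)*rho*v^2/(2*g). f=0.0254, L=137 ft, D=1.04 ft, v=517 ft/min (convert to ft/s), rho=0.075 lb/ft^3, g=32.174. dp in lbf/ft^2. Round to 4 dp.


v_fps = 517/60 = 8.6167 ft/s
dp = 0.0254*(137/1.04)*0.075*8.6167^2/(2*32.174) = 0.2896 lbf/ft^2

0.2896 lbf/ft^2


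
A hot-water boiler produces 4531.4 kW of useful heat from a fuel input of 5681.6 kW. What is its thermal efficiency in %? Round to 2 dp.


eta = (4531.4/5681.6)*100 = 79.76 %

79.76 %


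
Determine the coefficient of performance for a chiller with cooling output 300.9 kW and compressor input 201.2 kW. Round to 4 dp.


COP = 300.9 / 201.2 = 1.4955

1.4955


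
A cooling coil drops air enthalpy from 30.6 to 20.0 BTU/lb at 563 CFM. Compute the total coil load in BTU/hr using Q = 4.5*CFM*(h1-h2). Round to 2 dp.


Q = 4.5 * 563 * (30.6 - 20.0) = 26855.10 BTU/hr

26855.10 BTU/hr


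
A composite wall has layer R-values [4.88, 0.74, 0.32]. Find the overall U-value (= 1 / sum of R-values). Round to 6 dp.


R_total = 4.88 + 0.74 + 0.32 = 5.94
U = 1/5.94 = 0.168350

0.168350


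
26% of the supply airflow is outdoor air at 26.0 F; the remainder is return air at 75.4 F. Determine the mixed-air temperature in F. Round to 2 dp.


T_mix = 0.26*26.0 + 0.74*75.4 = 62.56 F

62.56 F


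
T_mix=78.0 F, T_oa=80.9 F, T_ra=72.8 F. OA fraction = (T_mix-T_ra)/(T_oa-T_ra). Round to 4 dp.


frac = (78.0 - 72.8) / (80.9 - 72.8) = 0.6420

0.6420


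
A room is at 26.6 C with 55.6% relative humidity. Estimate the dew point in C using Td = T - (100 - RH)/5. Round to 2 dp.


Td = 26.6 - (100-55.6)/5 = 17.72 C

17.72 C


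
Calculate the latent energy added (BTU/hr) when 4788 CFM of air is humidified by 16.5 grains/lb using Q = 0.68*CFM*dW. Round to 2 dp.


Q = 0.68 * 4788 * 16.5 = 53721.36 BTU/hr

53721.36 BTU/hr


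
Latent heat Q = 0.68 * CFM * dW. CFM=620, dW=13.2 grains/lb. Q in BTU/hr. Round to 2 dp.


Q = 0.68 * 620 * 13.2 = 5565.12 BTU/hr

5565.12 BTU/hr


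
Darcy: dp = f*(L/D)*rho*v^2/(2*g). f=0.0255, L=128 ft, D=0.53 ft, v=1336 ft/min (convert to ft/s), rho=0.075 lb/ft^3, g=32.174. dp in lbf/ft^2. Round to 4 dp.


v_fps = 1336/60 = 22.2667 ft/s
dp = 0.0255*(128/0.53)*0.075*22.2667^2/(2*32.174) = 3.5589 lbf/ft^2

3.5589 lbf/ft^2


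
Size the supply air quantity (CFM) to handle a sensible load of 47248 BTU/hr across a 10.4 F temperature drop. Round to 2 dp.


CFM = 47248 / (1.08 * 10.4) = 4206.55

4206.55 CFM


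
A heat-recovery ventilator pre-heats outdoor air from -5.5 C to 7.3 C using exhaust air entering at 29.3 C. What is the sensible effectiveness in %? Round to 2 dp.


eff = (7.3-(-5.5))/(29.3-(-5.5))*100 = 36.78 %

36.78 %


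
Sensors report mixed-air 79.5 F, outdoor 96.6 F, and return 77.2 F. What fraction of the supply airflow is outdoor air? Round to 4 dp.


frac = (79.5 - 77.2) / (96.6 - 77.2) = 0.1186

0.1186


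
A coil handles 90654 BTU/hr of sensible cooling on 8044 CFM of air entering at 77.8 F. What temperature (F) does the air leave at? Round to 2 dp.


dT = 90654/(1.08*8044) = 10.4350
T_leave = 77.8 - 10.4350 = 67.37 F

67.37 F


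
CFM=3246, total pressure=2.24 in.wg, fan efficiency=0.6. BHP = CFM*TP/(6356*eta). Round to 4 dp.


BHP = 3246 * 2.24 / (6356 * 0.6) = 1.9066 hp

1.9066 hp


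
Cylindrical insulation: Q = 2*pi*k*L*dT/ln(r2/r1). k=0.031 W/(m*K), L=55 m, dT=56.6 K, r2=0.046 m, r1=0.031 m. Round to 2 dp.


Q = 2*pi*0.031*55*56.6/ln(0.046/0.031) = 1536.40 W

1536.40 W


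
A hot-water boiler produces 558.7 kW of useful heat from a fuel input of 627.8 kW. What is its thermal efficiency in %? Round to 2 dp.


eta = (558.7/627.8)*100 = 88.99 %

88.99 %


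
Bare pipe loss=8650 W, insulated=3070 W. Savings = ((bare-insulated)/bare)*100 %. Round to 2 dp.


Savings = ((8650-3070)/8650)*100 = 64.51 %

64.51 %


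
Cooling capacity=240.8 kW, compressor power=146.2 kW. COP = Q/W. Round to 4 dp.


COP = 240.8 / 146.2 = 1.6471

1.6471


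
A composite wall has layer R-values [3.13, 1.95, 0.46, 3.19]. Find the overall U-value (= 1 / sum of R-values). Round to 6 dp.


R_total = 3.13 + 1.95 + 0.46 + 3.19 = 8.73
U = 1/8.73 = 0.114548

0.114548


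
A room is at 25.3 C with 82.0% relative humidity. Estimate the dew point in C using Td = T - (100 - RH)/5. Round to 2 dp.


Td = 25.3 - (100-82.0)/5 = 21.70 C

21.70 C


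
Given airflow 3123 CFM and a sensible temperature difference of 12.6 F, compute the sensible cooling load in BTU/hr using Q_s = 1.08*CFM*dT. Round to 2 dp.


Q = 1.08 * 3123 * 12.6 = 42497.78 BTU/hr

42497.78 BTU/hr


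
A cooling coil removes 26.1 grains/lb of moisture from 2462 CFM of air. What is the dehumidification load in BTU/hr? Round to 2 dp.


Q = 0.68 * 2462 * 26.1 = 43695.58 BTU/hr

43695.58 BTU/hr


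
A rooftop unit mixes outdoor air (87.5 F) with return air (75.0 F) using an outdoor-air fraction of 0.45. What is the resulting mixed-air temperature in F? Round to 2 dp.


T_mix = 0.45*87.5 + 0.55*75.0 = 80.63 F

80.63 F


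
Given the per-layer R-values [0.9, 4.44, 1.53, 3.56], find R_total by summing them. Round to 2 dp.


R_total = 0.9 + 4.44 + 1.53 + 3.56 = 10.43

10.43


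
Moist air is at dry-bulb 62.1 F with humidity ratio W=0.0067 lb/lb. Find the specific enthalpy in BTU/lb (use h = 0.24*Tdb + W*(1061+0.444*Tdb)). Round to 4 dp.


h = 0.24*62.1 + 0.0067*(1061+0.444*62.1) = 22.1974 BTU/lb

22.1974 BTU/lb


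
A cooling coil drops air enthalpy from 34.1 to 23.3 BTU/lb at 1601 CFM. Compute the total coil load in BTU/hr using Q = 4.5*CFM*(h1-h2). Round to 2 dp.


Q = 4.5 * 1601 * (34.1 - 23.3) = 77808.60 BTU/hr

77808.60 BTU/hr


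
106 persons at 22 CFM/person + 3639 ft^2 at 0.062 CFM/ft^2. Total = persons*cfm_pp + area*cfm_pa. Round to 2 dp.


Total = 106*22 + 3639*0.062 = 2557.62 CFM

2557.62 CFM
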